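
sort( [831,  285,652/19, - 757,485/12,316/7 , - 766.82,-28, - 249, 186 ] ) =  [ - 766.82, - 757, - 249, - 28,652/19,485/12,316/7,186, 285,831]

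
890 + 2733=3623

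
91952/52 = 22988/13 = 1768.31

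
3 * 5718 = 17154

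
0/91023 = 0 = 0.00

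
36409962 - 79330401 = - 42920439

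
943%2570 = 943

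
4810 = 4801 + 9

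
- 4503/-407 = 4503/407 = 11.06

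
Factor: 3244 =2^2*811^1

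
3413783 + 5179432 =8593215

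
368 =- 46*( - 8) 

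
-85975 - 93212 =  - 179187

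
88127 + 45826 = 133953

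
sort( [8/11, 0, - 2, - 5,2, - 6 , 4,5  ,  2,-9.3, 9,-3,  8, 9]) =[-9.3, - 6,-5, - 3, - 2, 0, 8/11,2  ,  2, 4,5,  8 , 9,9 ]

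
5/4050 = 1/810 = 0.00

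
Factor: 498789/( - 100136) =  - 2^ ( - 3)*3^2*157^1*353^1*12517^(- 1 )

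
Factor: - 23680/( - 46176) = 20/39=2^2 * 3^( - 1) * 5^1*13^(-1 )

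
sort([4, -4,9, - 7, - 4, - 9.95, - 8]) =[ -9.95,-8, - 7, - 4, - 4, 4, 9]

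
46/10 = 4+ 3/5 = 4.60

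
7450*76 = 566200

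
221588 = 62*3574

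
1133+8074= 9207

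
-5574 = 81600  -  87174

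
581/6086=581/6086 = 0.10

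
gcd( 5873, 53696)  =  839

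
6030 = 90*67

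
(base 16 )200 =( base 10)512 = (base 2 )1000000000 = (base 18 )1a8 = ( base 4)20000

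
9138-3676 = 5462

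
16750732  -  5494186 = 11256546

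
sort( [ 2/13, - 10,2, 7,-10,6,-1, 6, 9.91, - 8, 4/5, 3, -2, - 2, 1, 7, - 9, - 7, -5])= [- 10,  -  10, - 9, - 8,- 7, - 5, - 2,-2,-1 , 2/13, 4/5,1,2, 3 , 6, 6, 7, 7, 9.91]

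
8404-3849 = 4555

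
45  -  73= - 28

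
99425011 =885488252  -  786063241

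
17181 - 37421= - 20240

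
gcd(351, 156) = 39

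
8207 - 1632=6575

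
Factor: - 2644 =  - 2^2*661^1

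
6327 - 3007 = 3320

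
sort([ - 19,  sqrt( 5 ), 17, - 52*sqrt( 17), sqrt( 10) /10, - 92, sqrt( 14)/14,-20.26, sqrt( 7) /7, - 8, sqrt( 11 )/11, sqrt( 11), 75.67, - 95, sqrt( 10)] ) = [-52*sqrt(  17 ),- 95 , - 92,-20.26, - 19, - 8, sqrt( 14 ) /14,sqrt( 11 ) /11, sqrt( 10)/10,sqrt(7) /7, sqrt( 5),sqrt( 10) , sqrt( 11 ) , 17,75.67 ] 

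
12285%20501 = 12285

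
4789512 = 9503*504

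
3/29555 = 3/29555 = 0.00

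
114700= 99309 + 15391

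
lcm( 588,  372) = 18228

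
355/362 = 355/362 = 0.98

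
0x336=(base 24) 1a6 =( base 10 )822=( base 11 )688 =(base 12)586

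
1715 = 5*343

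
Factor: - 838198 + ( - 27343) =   -  865541 = - 37^1*149^1*157^1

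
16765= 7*2395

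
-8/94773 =- 1 + 94765/94773 = - 0.00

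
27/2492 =27/2492 = 0.01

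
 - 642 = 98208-98850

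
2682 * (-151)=-404982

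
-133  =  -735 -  -602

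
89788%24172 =17272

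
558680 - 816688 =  - 258008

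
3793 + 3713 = 7506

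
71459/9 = 7939+8/9 = 7939.89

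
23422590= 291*80490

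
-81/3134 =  - 1 + 3053/3134 = - 0.03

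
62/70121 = 62/70121 = 0.00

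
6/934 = 3/467 = 0.01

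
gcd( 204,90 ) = 6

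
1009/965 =1009/965 = 1.05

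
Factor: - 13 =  - 13^1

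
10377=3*3459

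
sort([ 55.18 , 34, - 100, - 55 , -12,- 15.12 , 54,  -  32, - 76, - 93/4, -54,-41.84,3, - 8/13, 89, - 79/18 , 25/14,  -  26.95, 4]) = [  -  100,- 76 , - 55, - 54,-41.84, - 32,-26.95, - 93/4,-15.12, - 12,  -  79/18,- 8/13 , 25/14 , 3,4,34,  54,55.18, 89 ]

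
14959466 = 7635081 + 7324385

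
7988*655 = 5232140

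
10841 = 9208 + 1633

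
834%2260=834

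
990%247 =2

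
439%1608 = 439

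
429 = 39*11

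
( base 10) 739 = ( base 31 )NQ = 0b1011100011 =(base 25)14E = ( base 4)23203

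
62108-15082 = 47026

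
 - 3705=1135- 4840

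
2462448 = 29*84912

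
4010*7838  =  31430380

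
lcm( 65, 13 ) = 65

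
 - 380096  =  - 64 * 5939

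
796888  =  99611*8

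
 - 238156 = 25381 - 263537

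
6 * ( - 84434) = -506604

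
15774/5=15774/5=3154.80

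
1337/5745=1337/5745 = 0.23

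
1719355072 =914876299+804478773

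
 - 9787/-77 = 127+8/77 = 127.10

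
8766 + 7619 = 16385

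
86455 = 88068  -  1613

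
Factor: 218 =2^1*109^1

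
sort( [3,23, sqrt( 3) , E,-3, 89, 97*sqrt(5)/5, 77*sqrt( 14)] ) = [ - 3,sqrt( 3 ), E, 3, 23, 97*sqrt( 5) /5, 89, 77*sqrt ( 14 ) ] 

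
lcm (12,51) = 204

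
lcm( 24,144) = 144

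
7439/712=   7439/712= 10.45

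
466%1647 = 466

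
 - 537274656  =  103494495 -640769151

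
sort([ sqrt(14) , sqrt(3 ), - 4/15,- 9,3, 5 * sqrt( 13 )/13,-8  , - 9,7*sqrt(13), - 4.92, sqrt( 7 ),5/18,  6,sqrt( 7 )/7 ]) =[-9 ,-9,  -  8, - 4.92, - 4/15 , 5/18,sqrt (7) /7,5*sqrt(13)/13 , sqrt(3) , sqrt( 7), 3,sqrt(14), 6,7* sqrt ( 13 ) ] 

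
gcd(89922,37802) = 2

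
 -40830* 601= - 24538830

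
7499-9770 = -2271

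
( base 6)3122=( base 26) 10M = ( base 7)2015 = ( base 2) 1010111010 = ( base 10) 698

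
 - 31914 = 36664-68578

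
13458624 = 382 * 35232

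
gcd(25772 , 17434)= 758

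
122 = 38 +84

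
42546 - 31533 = 11013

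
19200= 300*64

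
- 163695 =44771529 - 44935224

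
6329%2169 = 1991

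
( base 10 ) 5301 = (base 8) 12265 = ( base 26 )7ln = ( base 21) c09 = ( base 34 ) 4jv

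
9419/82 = 114 + 71/82 = 114.87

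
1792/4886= 128/349 = 0.37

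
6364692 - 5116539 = 1248153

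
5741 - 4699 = 1042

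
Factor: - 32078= - 2^1 * 43^1*373^1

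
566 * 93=52638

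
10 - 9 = 1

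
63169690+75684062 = 138853752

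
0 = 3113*0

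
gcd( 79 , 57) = 1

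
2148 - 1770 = 378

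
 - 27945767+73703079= 45757312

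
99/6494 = 99/6494 =0.02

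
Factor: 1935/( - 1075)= - 9/5  =  - 3^2*5^ ( - 1) 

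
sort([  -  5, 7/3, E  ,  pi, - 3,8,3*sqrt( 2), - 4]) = [ -5, - 4, - 3, 7/3, E,pi, 3*sqrt( 2), 8] 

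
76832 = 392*196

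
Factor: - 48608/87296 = - 49/88 = -2^( - 3) * 7^2 *11^( - 1) 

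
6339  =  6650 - 311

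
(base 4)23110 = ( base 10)724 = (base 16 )2d4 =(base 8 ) 1324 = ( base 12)504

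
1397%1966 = 1397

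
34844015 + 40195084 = 75039099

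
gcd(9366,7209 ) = 3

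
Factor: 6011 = 6011^1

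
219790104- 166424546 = 53365558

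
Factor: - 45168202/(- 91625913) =2^1*3^( - 2)*271^( - 1)*3709^1*6089^1*37567^( - 1)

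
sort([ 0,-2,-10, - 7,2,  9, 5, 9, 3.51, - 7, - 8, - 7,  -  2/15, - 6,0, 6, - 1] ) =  [ - 10,  -  8, - 7, - 7, - 7,-6, - 2, - 1, - 2/15, 0,  0, 2 , 3.51,  5, 6, 9, 9 ] 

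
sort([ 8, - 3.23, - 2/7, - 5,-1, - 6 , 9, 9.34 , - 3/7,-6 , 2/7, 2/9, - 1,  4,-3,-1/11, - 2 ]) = [-6, - 6 ,  -  5 , - 3.23 , - 3, - 2, - 1, - 1, - 3/7 ,-2/7,  -  1/11,  2/9, 2/7 , 4,8, 9,9.34 ] 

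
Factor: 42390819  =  3^2*43^1*109537^1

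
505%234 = 37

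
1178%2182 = 1178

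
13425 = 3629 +9796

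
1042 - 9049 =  - 8007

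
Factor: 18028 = 2^2* 4507^1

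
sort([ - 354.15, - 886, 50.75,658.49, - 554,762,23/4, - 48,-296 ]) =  [ - 886, - 554, - 354.15,-296,-48 , 23/4, 50.75, 658.49,762]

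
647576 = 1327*488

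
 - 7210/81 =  - 7210/81 = - 89.01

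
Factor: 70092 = 2^2*3^3*11^1*59^1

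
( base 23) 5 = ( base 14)5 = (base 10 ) 5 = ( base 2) 101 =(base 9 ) 5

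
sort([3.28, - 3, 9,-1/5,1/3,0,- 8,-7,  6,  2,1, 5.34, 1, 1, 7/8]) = [ - 8, - 7, - 3, - 1/5, 0, 1/3 , 7/8, 1,1, 1, 2,3.28,5.34, 6, 9 ] 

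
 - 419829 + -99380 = -519209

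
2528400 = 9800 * 258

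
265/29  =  265/29 =9.14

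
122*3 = 366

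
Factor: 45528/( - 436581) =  - 56/537 = - 2^3 * 3^( - 1 )*7^1*179^( -1)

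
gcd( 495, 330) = 165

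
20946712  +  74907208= 95853920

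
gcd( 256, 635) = 1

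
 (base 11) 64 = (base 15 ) 4A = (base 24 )2m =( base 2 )1000110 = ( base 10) 70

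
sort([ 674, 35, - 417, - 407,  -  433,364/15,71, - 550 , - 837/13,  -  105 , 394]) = [-550, - 433,-417, - 407,- 105,  -  837/13  ,  364/15,35, 71,394,674 ]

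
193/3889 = 193/3889 = 0.05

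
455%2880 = 455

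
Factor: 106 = 2^1* 53^1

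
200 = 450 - 250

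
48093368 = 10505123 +37588245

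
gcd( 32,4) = 4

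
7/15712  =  7/15712 = 0.00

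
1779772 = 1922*926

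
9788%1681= 1383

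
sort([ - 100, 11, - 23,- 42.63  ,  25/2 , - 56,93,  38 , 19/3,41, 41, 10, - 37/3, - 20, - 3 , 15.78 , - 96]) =[  -  100, - 96, - 56, - 42.63,-23, - 20, - 37/3  , - 3, 19/3,  10,11,25/2 , 15.78 , 38 , 41 , 41,93]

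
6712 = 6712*1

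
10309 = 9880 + 429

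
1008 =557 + 451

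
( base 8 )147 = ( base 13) 7c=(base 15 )6D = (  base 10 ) 103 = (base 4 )1213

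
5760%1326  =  456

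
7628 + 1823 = 9451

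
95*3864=367080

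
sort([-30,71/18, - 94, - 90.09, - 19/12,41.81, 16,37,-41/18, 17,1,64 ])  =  [ - 94, - 90.09, - 30 , - 41/18  , - 19/12, 1,71/18,16, 17,37,41.81,64 ]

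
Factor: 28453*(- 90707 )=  - 37^1*61^1*769^1*1487^1 = -  2580886271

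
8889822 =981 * 9062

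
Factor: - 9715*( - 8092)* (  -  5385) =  - 423335205300= - 2^2*3^1*  5^2*7^1*17^2*29^1*67^1*359^1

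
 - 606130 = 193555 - 799685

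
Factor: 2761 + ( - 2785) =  - 2^3*3^1  =  -  24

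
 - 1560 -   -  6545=4985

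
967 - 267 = 700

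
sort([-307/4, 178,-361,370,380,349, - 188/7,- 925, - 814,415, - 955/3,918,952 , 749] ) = [ - 925,-814, - 361 , - 955/3,  -  307/4, - 188/7,178, 349,370,380 , 415,749, 918, 952]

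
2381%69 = 35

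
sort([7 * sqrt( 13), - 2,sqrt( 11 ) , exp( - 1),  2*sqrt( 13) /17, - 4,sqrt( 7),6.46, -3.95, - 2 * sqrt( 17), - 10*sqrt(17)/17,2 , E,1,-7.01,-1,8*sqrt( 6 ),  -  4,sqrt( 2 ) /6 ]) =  [ - 2*sqrt( 17 ), - 7.01, - 4 ,-4, - 3.95, - 10*sqrt( 17) /17, - 2, - 1, sqrt(2 ) /6, exp( - 1),2*sqrt( 13)/17,1,2, sqrt (7),E,  sqrt( 11 ),6.46 , 8*sqrt(6 ),7*sqrt( 13) ]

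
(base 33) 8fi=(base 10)9225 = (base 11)6a27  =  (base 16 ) 2409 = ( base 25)ej0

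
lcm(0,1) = 0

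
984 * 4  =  3936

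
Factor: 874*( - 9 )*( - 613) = 2^1*3^2*19^1*23^1*613^1= 4821858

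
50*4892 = 244600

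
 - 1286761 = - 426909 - 859852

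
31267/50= 31267/50 = 625.34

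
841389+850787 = 1692176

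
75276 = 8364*9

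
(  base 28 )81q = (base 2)1100010110110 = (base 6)45142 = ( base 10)6326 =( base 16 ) 18b6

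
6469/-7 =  - 6469/7 = - 924.14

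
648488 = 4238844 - 3590356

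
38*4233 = 160854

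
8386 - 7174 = 1212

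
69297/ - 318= - 218 + 9/106 = - 217.92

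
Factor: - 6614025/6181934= - 601275/561994 = - 2^(-1) *3^1*5^2*8017^1*280997^(-1 )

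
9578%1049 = 137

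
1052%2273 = 1052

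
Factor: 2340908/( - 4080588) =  - 585227/1020147 = - 3^( - 1)*113^1* 5179^1*340049^ ( - 1)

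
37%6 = 1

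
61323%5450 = 1373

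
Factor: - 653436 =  - 2^2*3^2 * 7^1 * 2593^1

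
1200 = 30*40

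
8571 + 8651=17222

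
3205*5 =16025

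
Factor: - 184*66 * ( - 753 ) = 9144432  =  2^4*3^2*11^1*23^1*251^1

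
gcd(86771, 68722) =1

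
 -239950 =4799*( - 50 )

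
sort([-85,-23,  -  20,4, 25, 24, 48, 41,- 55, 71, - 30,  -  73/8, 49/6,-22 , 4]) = [ - 85, - 55, - 30, - 23,-22, - 20, - 73/8, 4,4, 49/6, 24 , 25,41, 48, 71 ] 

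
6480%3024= 432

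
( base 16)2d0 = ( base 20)1g0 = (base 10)720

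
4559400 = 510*8940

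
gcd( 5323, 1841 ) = 1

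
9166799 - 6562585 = 2604214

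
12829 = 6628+6201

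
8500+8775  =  17275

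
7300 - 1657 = 5643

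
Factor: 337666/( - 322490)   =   - 5^( - 1 )*17^ (- 1)*89^1 = - 89/85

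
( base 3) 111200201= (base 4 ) 2123332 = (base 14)38d0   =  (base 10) 9982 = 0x26fe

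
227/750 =227/750 = 0.30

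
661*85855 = 56750155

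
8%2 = 0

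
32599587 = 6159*5293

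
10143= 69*147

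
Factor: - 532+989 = 457^1 = 457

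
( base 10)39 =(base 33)16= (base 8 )47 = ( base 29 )1a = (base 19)21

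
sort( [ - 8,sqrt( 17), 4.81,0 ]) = [-8, 0,sqrt(17),4.81 ] 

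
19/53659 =19/53659 = 0.00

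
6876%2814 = 1248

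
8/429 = 8/429 =0.02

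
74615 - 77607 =-2992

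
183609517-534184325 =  - 350574808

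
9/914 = 9/914 = 0.01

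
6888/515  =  13  +  193/515=   13.37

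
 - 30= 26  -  56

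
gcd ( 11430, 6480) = 90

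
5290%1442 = 964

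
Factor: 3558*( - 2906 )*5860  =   - 2^4*3^1*5^1 * 293^1* 593^1 * 1453^1 = -60589751280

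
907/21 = 43 + 4/21 = 43.19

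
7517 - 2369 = 5148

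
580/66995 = 116/13399  =  0.01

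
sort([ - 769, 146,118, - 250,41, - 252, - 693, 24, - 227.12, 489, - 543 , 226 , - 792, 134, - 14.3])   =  [ - 792 ,-769, - 693, - 543 , - 252,  -  250, - 227.12,-14.3 , 24,41,118 , 134,146, 226,489] 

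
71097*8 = 568776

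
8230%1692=1462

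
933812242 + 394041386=1327853628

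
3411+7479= 10890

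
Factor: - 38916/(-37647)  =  2^2*23^1*89^( - 1 ) = 92/89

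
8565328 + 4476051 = 13041379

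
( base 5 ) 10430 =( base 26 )12c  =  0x2e4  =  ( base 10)740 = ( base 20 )1h0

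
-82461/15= - 27487/5 =- 5497.40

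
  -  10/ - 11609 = 10/11609 =0.00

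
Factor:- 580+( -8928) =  - 2^2*2377^1 = -9508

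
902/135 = 902/135 = 6.68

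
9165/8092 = 1  +  1073/8092 = 1.13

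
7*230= 1610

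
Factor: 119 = 7^1*17^1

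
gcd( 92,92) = 92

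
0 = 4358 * 0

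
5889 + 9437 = 15326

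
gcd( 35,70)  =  35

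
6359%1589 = 3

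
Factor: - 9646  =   - 2^1*7^1*13^1*53^1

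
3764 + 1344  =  5108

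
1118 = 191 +927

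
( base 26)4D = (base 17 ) 6f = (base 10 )117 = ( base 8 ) 165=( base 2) 1110101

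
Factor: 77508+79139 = 156647 = 383^1*409^1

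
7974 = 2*3987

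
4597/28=164+ 5/28 = 164.18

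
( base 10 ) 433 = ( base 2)110110001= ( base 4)12301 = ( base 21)kd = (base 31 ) DU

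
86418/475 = 86418/475  =  181.93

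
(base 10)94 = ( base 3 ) 10111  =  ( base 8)136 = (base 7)163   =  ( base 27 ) 3D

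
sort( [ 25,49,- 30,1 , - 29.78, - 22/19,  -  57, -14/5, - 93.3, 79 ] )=[ - 93.3,-57, -30, - 29.78 , - 14/5, -22/19, 1 , 25,49 , 79 ] 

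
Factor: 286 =2^1*11^1*13^1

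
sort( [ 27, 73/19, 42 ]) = [ 73/19, 27, 42 ] 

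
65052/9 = 7228 = 7228.00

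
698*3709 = 2588882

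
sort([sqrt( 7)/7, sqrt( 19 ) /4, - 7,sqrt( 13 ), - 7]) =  [ - 7, - 7, sqrt( 7)/7 , sqrt( 19)/4, sqrt(13) ] 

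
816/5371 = 816/5371 = 0.15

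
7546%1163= 568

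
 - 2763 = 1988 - 4751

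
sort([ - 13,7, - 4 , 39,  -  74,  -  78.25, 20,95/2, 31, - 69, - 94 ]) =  [ -94,-78.25,  -  74, - 69, - 13,- 4, 7, 20, 31,39,95/2 ] 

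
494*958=473252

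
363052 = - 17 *(- 21356 )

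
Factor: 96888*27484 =2662869792=2^5*3^1*11^1*367^1*6871^1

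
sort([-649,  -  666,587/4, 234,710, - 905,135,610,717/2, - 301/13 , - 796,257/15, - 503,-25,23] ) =[ - 905, - 796,  -  666, - 649,-503, - 25,-301/13,257/15 , 23,135,587/4, 234,717/2,610,710]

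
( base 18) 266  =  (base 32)NQ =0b1011111010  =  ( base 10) 762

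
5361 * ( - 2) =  - 10722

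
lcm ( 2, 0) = 0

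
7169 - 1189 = 5980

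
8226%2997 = 2232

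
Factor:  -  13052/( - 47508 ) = 3^( - 1)*13^1*37^( - 1 )*107^ ( - 1 )*251^1 = 3263/11877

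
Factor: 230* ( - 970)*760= - 169556000 = - 2^5 * 5^3* 19^1 * 23^1*97^1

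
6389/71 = 6389/71=89.99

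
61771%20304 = 859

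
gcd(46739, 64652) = 7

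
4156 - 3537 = 619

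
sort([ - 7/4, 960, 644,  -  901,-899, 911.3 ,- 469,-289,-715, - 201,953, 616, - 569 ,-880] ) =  [ - 901,  -  899,  -  880,  -  715, - 569,-469, - 289, - 201 , -7/4,616, 644,911.3,  953, 960] 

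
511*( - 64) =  - 32704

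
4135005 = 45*91889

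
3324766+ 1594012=4918778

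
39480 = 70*564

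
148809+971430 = 1120239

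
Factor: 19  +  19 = 2^1*19^1 = 38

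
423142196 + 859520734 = 1282662930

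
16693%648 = 493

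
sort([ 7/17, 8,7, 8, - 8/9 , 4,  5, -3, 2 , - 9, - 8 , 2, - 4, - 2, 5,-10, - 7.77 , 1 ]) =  [ - 10,-9 , - 8, - 7.77, - 4,-3, - 2, - 8/9 , 7/17, 1, 2, 2,4,5, 5,  7,8, 8 ] 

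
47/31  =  1 + 16/31= 1.52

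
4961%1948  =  1065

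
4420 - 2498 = 1922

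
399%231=168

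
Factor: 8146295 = 5^1 * 1629259^1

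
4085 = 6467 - 2382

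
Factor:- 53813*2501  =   - 134586313 = - 41^1* 61^1*53813^1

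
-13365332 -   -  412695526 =399330194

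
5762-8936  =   - 3174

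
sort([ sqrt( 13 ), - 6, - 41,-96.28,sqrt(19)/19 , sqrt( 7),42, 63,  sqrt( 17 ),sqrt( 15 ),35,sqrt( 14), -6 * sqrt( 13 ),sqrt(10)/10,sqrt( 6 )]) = [ -96.28,  -  41, -6*sqrt(13 ),- 6, sqrt( 19 )/19,sqrt( 10)/10,sqrt( 6),sqrt(7 ) , sqrt (13), sqrt( 14),sqrt( 15),sqrt(17 ),35,42, 63] 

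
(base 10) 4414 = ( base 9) 6044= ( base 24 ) 7fm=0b1000100111110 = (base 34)3RS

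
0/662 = 0 = 0.00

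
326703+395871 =722574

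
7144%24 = 16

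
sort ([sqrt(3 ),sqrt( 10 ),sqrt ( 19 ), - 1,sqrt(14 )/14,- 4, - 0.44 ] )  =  [- 4,-1, - 0.44,sqrt( 14) /14,sqrt(3), sqrt ( 10),sqrt( 19)]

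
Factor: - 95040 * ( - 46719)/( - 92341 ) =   -  2^6*3^5 * 5^1*11^1 * 29^1*107^( - 1)* 179^1 * 863^(- 1 ) = - 4440173760/92341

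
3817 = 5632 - 1815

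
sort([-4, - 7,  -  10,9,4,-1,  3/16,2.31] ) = [ - 10,  -  7, - 4, - 1, 3/16, 2.31,4, 9 ] 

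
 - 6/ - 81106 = 3/40553 = 0.00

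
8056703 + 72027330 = 80084033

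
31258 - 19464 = 11794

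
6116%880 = 836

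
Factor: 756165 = 3^1*5^1*50411^1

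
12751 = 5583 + 7168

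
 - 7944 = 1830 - 9774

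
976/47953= 976/47953 = 0.02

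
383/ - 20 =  - 20 + 17/20 = - 19.15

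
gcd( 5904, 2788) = 164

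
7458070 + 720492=8178562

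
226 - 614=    - 388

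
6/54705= 2/18235 = 0.00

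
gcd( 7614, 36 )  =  18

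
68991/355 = 194 + 121/355 = 194.34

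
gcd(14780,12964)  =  4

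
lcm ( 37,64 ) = 2368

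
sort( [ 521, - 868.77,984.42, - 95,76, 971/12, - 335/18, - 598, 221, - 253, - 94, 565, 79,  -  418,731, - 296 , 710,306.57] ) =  [ - 868.77, - 598,-418, - 296,-253, - 95, - 94, - 335/18,76,79, 971/12, 221,  306.57,521,  565,710 , 731, 984.42] 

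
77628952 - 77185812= 443140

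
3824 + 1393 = 5217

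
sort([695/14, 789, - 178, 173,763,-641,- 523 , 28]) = [ - 641,-523, - 178, 28,695/14, 173, 763,789 ] 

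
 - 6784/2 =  - 3392 = - 3392.00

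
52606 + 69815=122421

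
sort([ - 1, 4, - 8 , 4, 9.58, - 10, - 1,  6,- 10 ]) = [-10, - 10,-8, - 1, - 1, 4,4,  6,9.58] 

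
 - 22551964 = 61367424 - 83919388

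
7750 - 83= 7667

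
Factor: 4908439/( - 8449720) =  - 2^( - 3 )*5^( - 1 )*61^(-1 )*89^1*131^1*421^1* 3463^(-1 ) 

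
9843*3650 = 35926950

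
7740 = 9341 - 1601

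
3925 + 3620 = 7545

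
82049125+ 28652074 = 110701199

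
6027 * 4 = 24108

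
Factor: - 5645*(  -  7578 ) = 2^1*3^2 * 5^1*421^1*1129^1= 42777810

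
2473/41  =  2473/41 = 60.32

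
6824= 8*853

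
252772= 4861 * 52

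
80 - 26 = 54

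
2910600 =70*41580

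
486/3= 162 = 162.00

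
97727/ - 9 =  - 10859 + 4/9   =  -  10858.56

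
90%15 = 0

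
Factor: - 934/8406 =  -3^( - 2 ) = -  1/9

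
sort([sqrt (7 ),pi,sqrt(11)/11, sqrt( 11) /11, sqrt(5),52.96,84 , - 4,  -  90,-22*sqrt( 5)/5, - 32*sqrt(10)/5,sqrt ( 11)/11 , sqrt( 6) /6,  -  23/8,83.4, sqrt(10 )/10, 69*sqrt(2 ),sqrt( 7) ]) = [ - 90, - 32 * sqrt( 10 )/5, - 22 *sqrt(5 ) /5, - 4, - 23/8, sqrt(11 )/11, sqrt(11)/11,sqrt(11 ) /11,sqrt ( 10 )/10,sqrt(6)/6, sqrt( 5),sqrt(7),sqrt( 7 ),pi, 52.96,83.4,84,69*sqrt( 2)]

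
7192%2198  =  598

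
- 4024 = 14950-18974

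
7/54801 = 7/54801 = 0.00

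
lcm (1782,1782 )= 1782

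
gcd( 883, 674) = 1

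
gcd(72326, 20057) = 1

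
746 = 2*373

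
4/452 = 1/113 = 0.01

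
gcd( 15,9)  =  3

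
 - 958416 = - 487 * 1968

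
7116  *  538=3828408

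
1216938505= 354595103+862343402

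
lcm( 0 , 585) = 0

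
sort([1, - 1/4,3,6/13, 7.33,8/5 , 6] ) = [ - 1/4, 6/13,1, 8/5,3, 6, 7.33 ] 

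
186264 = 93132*2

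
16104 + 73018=89122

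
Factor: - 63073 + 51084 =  - 11989=- 19^1*631^1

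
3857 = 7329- 3472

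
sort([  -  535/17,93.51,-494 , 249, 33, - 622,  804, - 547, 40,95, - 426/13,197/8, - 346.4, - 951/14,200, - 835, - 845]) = [  -  845,  -  835, - 622,-547, - 494,-346.4,-951/14,  -  426/13,  -  535/17,197/8,  33,40,93.51, 95, 200  ,  249,804]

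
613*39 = 23907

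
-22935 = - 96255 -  - 73320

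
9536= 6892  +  2644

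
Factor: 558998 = 2^1*11^1*25409^1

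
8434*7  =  59038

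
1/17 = 1/17 = 0.06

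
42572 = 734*58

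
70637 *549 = 38779713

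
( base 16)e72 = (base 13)18B6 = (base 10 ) 3698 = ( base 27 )51q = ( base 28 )4k2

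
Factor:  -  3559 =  - 3559^1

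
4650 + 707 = 5357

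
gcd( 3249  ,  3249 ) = 3249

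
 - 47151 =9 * ( - 5239)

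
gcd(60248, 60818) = 2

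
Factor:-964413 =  -3^3*23^1*1553^1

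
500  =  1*500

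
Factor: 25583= 25583^1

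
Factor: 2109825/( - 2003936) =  - 2^( - 5)*3^2*5^2*11^( - 1) * 5693^(-1)*9377^1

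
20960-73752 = -52792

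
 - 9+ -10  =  -19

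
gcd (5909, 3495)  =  1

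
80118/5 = 80118/5 = 16023.60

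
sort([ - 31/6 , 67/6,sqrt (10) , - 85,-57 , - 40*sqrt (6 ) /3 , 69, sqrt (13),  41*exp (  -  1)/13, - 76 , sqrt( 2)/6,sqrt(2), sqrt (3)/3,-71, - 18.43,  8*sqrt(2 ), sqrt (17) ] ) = [ - 85,-76, - 71,-57, - 40*sqrt(6 ) /3, - 18.43,-31/6  ,  sqrt(2)/6,sqrt (3)/3,41*exp( - 1) /13 , sqrt (2),sqrt( 10),sqrt (13) , sqrt(17) , 67/6,8*sqrt ( 2), 69 ]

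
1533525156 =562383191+971141965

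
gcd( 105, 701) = 1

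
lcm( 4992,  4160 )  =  24960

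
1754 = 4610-2856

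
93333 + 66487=159820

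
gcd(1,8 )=1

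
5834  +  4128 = 9962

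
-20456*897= - 18349032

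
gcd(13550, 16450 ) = 50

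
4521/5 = 904  +  1/5=   904.20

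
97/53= 97/53  =  1.83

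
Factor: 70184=2^3*31^1*283^1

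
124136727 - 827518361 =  - 703381634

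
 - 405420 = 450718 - 856138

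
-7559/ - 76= 99  +  35/76 = 99.46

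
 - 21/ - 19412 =21/19412 =0.00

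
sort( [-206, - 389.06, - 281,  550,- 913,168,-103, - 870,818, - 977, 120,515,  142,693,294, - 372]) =[- 977, - 913, - 870,-389.06, - 372 , - 281, - 206 , - 103,120,142,168,294,515, 550, 693,  818 ] 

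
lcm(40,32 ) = 160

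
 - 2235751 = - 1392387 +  - 843364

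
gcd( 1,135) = 1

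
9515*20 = 190300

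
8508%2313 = 1569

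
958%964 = 958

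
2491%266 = 97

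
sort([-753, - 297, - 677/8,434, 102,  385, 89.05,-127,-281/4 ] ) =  [ - 753, - 297, - 127, - 677/8,  -  281/4, 89.05,  102,385,434] 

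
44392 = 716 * 62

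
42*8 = 336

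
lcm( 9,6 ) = 18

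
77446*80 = 6195680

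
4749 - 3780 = 969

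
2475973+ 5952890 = 8428863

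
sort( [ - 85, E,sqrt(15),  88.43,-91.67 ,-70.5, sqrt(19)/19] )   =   [ - 91.67, - 85,  -  70.5, sqrt(19) /19 , E,sqrt(15 ), 88.43 ]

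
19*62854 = 1194226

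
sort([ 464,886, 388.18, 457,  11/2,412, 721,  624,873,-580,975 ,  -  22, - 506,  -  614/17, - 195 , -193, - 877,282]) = [ - 877, - 580,-506, - 195, - 193, - 614/17, - 22,  11/2,282, 388.18,412,  457, 464,624, 721, 873,886, 975]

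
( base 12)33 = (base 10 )39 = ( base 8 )47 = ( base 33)16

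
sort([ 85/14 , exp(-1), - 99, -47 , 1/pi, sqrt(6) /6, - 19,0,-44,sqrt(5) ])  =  [ - 99, - 47, - 44  ,  -  19, 0, 1/pi,exp( - 1),sqrt(6 )/6, sqrt( 5 ),85/14]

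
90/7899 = 30/2633 = 0.01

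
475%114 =19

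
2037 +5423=7460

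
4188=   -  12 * (-349) 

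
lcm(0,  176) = 0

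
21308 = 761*28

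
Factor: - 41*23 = - 23^1 * 41^1 = -943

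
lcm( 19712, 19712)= 19712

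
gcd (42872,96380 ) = 4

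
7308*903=6599124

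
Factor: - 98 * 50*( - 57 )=279300 = 2^2*3^1*5^2*7^2*19^1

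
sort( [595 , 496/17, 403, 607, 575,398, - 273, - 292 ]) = [  -  292, - 273,496/17, 398,403, 575 , 595,607 ] 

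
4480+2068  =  6548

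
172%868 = 172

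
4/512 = 1/128 = 0.01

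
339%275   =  64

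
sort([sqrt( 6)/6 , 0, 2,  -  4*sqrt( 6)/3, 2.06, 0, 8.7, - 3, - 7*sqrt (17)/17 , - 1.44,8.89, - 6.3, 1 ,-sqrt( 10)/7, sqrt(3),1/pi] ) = [ - 6.3, - 4*sqrt( 6)/3 , - 3, - 7 * sqrt (17)/17,  -  1.44,-sqrt(10)/7,0,0, 1/pi,sqrt( 6 )/6 , 1, sqrt(3), 2, 2.06,8.7, 8.89]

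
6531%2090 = 261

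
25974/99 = 262+4/11 = 262.36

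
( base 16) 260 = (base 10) 608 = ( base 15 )2a8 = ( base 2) 1001100000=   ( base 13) 37a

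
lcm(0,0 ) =0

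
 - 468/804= - 39/67= - 0.58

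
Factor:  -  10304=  - 2^6*7^1*23^1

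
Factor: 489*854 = 2^1 * 3^1*7^1*61^1*163^1 = 417606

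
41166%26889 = 14277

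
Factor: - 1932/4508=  - 3^1*7^ ( - 1) = - 3/7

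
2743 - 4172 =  - 1429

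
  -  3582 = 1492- 5074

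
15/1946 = 15/1946= 0.01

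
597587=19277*31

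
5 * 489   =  2445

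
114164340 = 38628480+75535860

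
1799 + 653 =2452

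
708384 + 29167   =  737551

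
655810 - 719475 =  - 63665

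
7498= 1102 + 6396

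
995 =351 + 644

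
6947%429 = 83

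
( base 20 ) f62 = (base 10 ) 6122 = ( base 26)91c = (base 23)BD4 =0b1011111101010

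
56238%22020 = 12198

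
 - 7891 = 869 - 8760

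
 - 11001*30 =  - 330030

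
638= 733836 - 733198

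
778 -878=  - 100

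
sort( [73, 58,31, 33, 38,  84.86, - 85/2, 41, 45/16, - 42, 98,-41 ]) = [-85/2, - 42, - 41,45/16, 31,33,38, 41, 58, 73 , 84.86,98 ] 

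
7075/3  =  2358+1/3 = 2358.33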